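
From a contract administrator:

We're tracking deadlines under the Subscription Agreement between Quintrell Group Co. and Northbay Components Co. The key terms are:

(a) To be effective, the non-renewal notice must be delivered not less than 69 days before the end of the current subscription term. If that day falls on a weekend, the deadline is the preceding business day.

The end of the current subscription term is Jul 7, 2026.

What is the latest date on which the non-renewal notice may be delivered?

Apr 29, 2026

Counting back 69 calendar days from Jul 7, 2026 gives Apr 29, 2026. That is a Wednesday, so no adjustment is needed.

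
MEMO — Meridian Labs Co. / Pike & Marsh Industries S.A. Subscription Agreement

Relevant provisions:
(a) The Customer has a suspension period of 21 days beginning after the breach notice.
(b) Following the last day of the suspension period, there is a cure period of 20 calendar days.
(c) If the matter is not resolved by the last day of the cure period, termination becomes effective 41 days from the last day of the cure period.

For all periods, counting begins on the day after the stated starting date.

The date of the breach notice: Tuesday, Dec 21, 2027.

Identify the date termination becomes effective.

Mar 12, 2028

The last day of the suspension period: Dec 21, 2027 + 21 days = Jan 11, 2028.
The last day of the cure period: 20 calendar days after Jan 11, 2028 is Jan 31, 2028.
The date termination becomes effective: Jan 31, 2028 + 41 days = Mar 12, 2028.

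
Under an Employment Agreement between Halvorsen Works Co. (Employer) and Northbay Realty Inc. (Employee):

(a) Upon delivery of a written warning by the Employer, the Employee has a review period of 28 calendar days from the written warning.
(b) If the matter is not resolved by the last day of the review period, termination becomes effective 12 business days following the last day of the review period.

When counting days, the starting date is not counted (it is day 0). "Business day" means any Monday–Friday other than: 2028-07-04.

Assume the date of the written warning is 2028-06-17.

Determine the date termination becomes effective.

2028-08-01

The last day of the review period: 2028-06-17 + 28 days = 2028-07-15.
From Saturday, 2028-07-15, 12 business days (Jul 17, Jul 18, Jul 19, Jul 20, …, Jul 28, Jul 31, Aug 1, skipping weekends) brings us to Tuesday, 2028-08-01, which is the date termination becomes effective.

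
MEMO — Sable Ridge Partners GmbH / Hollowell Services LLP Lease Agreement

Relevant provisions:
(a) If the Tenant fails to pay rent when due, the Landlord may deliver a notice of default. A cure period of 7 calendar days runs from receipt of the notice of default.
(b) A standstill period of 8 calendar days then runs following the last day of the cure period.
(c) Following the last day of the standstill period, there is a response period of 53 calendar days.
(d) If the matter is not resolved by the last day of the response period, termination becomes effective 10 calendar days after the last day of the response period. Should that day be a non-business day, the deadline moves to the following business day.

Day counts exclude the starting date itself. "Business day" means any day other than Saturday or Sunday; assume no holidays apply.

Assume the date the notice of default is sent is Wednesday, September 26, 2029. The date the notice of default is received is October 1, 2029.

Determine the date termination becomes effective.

December 18, 2029

The last day of the cure period: October 1, 2029 + 7 days = October 8, 2029.
The last day of the standstill period: 8 calendar days after October 8, 2029 is October 16, 2029.
Adding 53 calendar days to October 16, 2029 gives December 8, 2029, which is the last day of the response period.
The date termination becomes effective: 10 calendar days after December 8, 2029 is December 18, 2029. December 18, 2029 is a Tuesday, so no roll-forward applies.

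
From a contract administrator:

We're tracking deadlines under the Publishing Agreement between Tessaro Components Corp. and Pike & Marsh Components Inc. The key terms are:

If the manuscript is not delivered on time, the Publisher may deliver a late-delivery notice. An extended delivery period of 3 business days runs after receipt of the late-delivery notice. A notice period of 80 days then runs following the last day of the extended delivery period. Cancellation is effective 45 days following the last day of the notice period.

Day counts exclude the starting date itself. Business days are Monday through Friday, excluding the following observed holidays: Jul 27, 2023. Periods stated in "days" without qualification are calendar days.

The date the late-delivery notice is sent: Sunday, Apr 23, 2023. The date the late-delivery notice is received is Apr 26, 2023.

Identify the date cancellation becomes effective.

Sep 3, 2023

From Wednesday, Apr 26, 2023, 3 business days (Apr 27, Apr 28, May 1, skipping weekends) brings us to Monday, May 1, 2023, which is the last day of the extended delivery period.
The last day of the notice period: May 1, 2023 + 80 days = Jul 20, 2023.
Adding 45 calendar days to Jul 20, 2023 gives Sep 3, 2023, which is the date cancellation becomes effective.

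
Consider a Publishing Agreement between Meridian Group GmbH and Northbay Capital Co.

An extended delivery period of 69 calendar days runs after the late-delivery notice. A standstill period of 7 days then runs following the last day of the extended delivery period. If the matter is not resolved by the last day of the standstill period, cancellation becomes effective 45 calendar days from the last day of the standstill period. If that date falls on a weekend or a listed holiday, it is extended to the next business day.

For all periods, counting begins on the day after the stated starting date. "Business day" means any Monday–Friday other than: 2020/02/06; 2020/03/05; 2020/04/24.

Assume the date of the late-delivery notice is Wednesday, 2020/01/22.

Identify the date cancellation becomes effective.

The last day of the extended delivery period: 69 calendar days after 2020/01/22 is 2020/03/31.
The last day of the standstill period: 2020/03/31 + 7 days = 2020/04/07.
The date cancellation becomes effective: 45 calendar days after 2020/04/07 is 2020/05/22. 2020/05/22 is a Friday and is not a listed holiday, so no roll-forward applies.

2020/05/22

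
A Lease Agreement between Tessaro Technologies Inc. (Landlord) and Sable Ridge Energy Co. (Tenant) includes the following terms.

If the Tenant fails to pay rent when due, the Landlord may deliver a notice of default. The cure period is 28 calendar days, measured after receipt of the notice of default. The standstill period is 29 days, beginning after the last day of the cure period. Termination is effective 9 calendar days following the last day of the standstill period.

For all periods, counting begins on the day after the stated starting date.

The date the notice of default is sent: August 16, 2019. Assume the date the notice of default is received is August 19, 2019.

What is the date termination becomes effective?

The last day of the cure period: 28 calendar days after August 19, 2019 is September 16, 2019.
The last day of the standstill period: September 16, 2019 + 29 days = October 15, 2019.
The date termination becomes effective: 9 calendar days after October 15, 2019 is October 24, 2019.

October 24, 2019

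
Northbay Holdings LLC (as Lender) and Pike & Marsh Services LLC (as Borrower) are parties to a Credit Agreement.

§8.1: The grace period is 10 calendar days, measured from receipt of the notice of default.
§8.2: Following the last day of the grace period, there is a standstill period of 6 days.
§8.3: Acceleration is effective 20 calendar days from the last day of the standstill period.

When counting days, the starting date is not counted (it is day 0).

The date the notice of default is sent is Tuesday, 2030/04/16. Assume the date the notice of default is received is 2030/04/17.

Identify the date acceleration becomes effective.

2030/05/23

Adding 10 calendar days to 2030/04/17 gives 2030/04/27, which is the last day of the grace period.
Adding 6 calendar days to 2030/04/27 gives 2030/05/03, which is the last day of the standstill period.
The date acceleration becomes effective: 2030/05/03 + 20 days = 2030/05/23.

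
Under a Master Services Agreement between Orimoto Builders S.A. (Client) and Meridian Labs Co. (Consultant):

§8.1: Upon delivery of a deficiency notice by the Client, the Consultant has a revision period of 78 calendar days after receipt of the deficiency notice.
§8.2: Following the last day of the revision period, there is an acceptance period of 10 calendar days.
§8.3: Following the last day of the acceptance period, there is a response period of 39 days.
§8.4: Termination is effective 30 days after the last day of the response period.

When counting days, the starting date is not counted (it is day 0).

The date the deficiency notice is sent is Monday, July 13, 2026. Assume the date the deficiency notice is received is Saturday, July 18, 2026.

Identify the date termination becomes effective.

The last day of the revision period: July 18, 2026 + 78 days = October 4, 2026.
The last day of the acceptance period: 10 calendar days after October 4, 2026 is October 14, 2026.
Adding 39 calendar days to October 14, 2026 gives November 22, 2026, which is the last day of the response period.
The date termination becomes effective: November 22, 2026 + 30 days = December 22, 2026.

December 22, 2026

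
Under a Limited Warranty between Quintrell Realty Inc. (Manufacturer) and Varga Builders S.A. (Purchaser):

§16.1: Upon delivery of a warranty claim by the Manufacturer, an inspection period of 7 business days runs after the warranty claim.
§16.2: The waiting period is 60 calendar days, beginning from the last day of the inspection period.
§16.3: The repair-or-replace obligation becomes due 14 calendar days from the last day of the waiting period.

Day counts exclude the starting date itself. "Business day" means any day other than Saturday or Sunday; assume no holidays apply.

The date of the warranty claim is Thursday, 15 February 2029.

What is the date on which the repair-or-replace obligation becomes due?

11 May 2029

From Thursday, 15 February 2029, 7 business days (Feb 16, Feb 19, Feb 20, Feb 21, Feb 22, Feb 23, Feb 26, skipping weekends) brings us to Monday, 26 February 2029, which is the last day of the inspection period.
Adding 60 calendar days to 26 February 2029 gives 27 April 2029, which is the last day of the waiting period.
The date on which the repair-or-replace obligation becomes due: 27 April 2029 + 14 days = 11 May 2029.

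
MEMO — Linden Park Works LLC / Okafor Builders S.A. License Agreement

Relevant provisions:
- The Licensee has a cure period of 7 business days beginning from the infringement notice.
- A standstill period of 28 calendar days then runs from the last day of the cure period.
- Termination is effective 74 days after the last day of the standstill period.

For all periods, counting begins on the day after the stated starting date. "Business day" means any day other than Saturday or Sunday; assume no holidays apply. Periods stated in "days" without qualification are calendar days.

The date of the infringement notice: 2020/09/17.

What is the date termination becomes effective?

2021/01/08

From Thursday, 2020/09/17, 7 business days (Sep 18, Sep 21, Sep 22, Sep 23, Sep 24, Sep 25, Sep 28, skipping weekends) brings us to Monday, 2020/09/28, which is the last day of the cure period.
The last day of the standstill period: 2020/09/28 + 28 days = 2020/10/26.
The date termination becomes effective: 74 calendar days after 2020/10/26 is 2021/01/08.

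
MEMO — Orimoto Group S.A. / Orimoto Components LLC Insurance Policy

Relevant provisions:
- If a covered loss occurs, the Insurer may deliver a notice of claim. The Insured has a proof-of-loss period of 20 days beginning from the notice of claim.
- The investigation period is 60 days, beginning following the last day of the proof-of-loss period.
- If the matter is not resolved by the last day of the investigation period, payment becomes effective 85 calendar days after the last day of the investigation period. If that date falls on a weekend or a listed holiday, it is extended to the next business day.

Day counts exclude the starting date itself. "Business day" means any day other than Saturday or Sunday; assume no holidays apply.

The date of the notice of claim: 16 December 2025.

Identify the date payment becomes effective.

1 June 2026

The last day of the proof-of-loss period: 20 calendar days after 16 December 2025 is 5 January 2026.
The last day of the investigation period: 60 calendar days after 5 January 2026 is 6 March 2026.
The date payment becomes effective: 6 March 2026 + 85 days = 30 May 2026. That falls on a Saturday, so it rolls to the next business day, Monday, 1 June 2026.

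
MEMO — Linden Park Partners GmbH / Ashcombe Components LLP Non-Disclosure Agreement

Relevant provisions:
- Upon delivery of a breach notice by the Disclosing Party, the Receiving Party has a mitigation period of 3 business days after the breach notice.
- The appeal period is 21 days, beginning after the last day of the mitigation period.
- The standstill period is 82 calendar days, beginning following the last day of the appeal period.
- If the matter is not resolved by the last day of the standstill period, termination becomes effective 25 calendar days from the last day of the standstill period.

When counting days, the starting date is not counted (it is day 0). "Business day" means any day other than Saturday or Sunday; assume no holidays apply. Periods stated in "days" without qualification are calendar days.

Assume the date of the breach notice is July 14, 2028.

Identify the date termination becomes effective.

November 24, 2028

The last day of the mitigation period: counting 3 business days from Friday, July 14, 2028 (Jul 17, Jul 18, Jul 19, skipping weekends) reaches Wednesday, July 19, 2028.
The last day of the appeal period: July 19, 2028 + 21 days = August 9, 2028.
Adding 82 calendar days to August 9, 2028 gives October 30, 2028, which is the last day of the standstill period.
The date termination becomes effective: October 30, 2028 + 25 days = November 24, 2028.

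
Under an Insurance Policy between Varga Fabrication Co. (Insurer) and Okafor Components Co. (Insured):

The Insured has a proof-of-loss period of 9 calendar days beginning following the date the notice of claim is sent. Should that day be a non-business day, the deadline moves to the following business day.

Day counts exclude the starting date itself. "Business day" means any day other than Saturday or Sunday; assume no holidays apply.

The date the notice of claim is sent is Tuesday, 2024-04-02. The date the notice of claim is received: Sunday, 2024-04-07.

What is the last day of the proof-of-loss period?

2024-04-11

The last day of the proof-of-loss period: 2024-04-02 + 9 days = 2024-04-11. 2024-04-11 is a Thursday, so no roll-forward applies.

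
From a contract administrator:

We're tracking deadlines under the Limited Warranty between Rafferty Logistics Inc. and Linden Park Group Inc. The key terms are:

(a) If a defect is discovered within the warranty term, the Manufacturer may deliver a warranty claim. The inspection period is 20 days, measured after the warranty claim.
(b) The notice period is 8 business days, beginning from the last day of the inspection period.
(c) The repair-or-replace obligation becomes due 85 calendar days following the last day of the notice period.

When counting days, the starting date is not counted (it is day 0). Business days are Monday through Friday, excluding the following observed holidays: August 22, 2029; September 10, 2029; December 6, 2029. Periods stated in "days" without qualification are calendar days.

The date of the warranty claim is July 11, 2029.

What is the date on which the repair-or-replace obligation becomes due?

November 3, 2029

Adding 20 calendar days to July 11, 2029 gives July 31, 2029, which is the last day of the inspection period.
From Tuesday, July 31, 2029, 8 business days (Aug 1, Aug 2, Aug 3, Aug 6, Aug 7, Aug 8, Aug 9, Aug 10, skipping weekends) brings us to Friday, August 10, 2029, which is the last day of the notice period.
The date on which the repair-or-replace obligation becomes due: August 10, 2029 + 85 days = November 3, 2029.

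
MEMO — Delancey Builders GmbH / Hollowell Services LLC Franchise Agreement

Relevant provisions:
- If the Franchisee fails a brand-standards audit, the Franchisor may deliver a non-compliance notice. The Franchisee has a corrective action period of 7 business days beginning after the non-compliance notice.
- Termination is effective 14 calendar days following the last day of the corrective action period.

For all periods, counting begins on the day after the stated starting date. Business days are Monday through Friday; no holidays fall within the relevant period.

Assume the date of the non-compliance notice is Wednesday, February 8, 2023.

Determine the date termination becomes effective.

March 3, 2023

The last day of the corrective action period: 7 business days after Wednesday, February 8, 2023, skipping weekends — Feb 9, Feb 10, Feb 13, Feb 14, Feb 15, Feb 16, Feb 17 — lands on Friday, February 17, 2023.
Adding 14 calendar days to February 17, 2023 gives March 3, 2023, which is the date termination becomes effective.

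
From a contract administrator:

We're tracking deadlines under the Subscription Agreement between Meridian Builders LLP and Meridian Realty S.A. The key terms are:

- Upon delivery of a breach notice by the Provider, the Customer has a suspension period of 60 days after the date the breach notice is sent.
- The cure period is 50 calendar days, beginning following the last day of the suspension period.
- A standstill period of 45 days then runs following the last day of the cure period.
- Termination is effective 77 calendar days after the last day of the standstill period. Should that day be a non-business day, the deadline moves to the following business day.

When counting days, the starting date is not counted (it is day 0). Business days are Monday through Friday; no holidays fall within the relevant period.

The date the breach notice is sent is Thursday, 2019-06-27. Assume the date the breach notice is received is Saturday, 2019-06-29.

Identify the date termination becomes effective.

2020-02-14

The last day of the suspension period: 60 calendar days after 2019-06-27 is 2019-08-26.
The last day of the cure period: 2019-08-26 + 50 days = 2019-10-15.
Adding 45 calendar days to 2019-10-15 gives 2019-11-29, which is the last day of the standstill period.
Adding 77 calendar days to 2019-11-29 gives 2020-02-14, which is the date termination becomes effective. 2020-02-14 is a Friday, so no roll-forward applies.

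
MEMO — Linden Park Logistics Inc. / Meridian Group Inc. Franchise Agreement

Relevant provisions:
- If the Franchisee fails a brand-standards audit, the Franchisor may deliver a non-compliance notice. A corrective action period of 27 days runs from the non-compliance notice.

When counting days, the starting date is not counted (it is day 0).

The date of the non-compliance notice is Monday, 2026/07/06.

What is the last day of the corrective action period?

The last day of the corrective action period: 2026/07/06 + 27 days = 2026/08/02.

2026/08/02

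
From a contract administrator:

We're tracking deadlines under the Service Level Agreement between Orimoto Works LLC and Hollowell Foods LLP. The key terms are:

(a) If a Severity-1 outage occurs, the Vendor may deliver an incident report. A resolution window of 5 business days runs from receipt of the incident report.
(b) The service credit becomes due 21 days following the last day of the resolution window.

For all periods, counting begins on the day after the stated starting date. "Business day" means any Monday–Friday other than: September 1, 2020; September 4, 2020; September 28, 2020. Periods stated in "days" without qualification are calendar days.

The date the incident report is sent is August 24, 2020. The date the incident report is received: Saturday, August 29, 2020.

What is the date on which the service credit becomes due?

September 29, 2020

From Saturday, August 29, 2020, 5 business days (Aug 31, Sep 2, Sep 3, Sep 7, Sep 8, skipping weekends and the listed holidays on Sep 1, Sep 4) brings us to Tuesday, September 8, 2020, which is the last day of the resolution window.
Adding 21 calendar days to September 8, 2020 gives September 29, 2020, which is the date on which the service credit becomes due.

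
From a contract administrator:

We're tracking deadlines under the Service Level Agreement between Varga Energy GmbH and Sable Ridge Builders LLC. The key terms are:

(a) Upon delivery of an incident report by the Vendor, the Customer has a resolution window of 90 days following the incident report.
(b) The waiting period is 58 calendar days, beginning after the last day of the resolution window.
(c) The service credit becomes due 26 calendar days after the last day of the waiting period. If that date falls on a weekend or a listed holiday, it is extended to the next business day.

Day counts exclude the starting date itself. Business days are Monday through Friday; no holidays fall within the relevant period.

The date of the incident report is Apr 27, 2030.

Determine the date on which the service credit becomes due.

Adding 90 calendar days to Apr 27, 2030 gives Jul 26, 2030, which is the last day of the resolution window.
Adding 58 calendar days to Jul 26, 2030 gives Sep 22, 2030, which is the last day of the waiting period.
The date on which the service credit becomes due: 26 calendar days after Sep 22, 2030 is Oct 18, 2030. Oct 18, 2030 is a Friday, so no roll-forward applies.

Oct 18, 2030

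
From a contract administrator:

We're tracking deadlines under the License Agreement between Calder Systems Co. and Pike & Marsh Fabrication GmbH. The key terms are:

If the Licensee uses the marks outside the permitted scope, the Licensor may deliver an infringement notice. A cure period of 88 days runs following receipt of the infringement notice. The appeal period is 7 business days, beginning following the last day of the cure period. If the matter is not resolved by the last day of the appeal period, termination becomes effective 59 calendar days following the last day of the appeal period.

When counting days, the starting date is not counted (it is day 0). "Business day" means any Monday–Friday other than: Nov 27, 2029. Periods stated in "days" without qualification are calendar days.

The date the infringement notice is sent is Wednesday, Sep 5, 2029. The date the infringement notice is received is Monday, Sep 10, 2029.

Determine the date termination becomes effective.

Feb 15, 2030

The last day of the cure period: Sep 10, 2029 + 88 days = Dec 7, 2029.
From Friday, Dec 7, 2029, 7 business days (Dec 10, Dec 11, Dec 12, Dec 13, Dec 14, Dec 17, Dec 18, skipping weekends) brings us to Tuesday, Dec 18, 2029, which is the last day of the appeal period.
The date termination becomes effective: Dec 18, 2029 + 59 days = Feb 15, 2030.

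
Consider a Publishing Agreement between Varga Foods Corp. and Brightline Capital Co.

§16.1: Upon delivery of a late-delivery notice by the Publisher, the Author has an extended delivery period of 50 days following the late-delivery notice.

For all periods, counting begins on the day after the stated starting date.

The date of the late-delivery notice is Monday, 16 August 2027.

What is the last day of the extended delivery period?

Adding 50 calendar days to 16 August 2027 gives 5 October 2027, which is the last day of the extended delivery period.

5 October 2027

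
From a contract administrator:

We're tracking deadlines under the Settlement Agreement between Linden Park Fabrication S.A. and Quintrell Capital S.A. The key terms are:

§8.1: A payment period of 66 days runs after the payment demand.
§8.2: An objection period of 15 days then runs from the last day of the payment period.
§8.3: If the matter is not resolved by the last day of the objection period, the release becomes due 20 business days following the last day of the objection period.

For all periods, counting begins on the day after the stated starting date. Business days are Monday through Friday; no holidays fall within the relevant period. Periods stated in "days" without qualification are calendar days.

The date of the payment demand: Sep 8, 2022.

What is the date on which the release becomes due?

Dec 26, 2022

The last day of the payment period: 66 calendar days after Sep 8, 2022 is Nov 13, 2022.
The last day of the objection period: 15 calendar days after Nov 13, 2022 is Nov 28, 2022.
The date on which the release becomes due: counting 20 business days from Monday, Nov 28, 2022 (Nov 29, Nov 30, Dec 1, Dec 2, …, Dec 22, Dec 23, Dec 26, skipping weekends) reaches Monday, Dec 26, 2022.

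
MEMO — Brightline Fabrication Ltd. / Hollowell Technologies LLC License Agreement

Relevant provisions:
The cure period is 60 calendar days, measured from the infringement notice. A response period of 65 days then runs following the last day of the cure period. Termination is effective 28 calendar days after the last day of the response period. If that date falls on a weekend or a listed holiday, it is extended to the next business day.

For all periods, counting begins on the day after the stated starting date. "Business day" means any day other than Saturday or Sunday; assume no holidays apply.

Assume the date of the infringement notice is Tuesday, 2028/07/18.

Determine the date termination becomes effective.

The last day of the cure period: 60 calendar days after 2028/07/18 is 2028/09/16.
The last day of the response period: 2028/09/16 + 65 days = 2028/11/20.
The date termination becomes effective: 28 calendar days after 2028/11/20 is 2028/12/18. 2028/12/18 is a Monday, so no roll-forward applies.

2028/12/18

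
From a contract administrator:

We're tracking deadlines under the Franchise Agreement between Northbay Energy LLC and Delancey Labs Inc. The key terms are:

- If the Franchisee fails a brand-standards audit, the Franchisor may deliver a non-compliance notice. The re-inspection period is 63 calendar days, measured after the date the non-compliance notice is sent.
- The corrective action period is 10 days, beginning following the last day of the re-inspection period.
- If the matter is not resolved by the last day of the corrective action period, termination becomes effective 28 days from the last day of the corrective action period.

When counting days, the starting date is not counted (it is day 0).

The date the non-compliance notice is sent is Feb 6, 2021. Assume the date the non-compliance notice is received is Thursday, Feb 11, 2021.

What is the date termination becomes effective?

The last day of the re-inspection period: Feb 6, 2021 + 63 days = Apr 10, 2021.
Adding 10 calendar days to Apr 10, 2021 gives Apr 20, 2021, which is the last day of the corrective action period.
The date termination becomes effective: Apr 20, 2021 + 28 days = May 18, 2021.

May 18, 2021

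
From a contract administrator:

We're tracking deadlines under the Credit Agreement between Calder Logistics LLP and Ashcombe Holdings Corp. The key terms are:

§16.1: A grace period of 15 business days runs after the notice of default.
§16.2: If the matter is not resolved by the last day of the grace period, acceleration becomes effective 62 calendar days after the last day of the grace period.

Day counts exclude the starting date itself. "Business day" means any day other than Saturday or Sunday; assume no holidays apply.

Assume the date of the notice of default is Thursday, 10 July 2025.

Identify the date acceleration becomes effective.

From Thursday, 10 July 2025, 15 business days (Jul 11, Jul 14, Jul 15, Jul 16, …, Jul 29, Jul 30, Jul 31, skipping weekends) brings us to Thursday, 31 July 2025, which is the last day of the grace period.
Adding 62 calendar days to 31 July 2025 gives 1 October 2025, which is the date acceleration becomes effective.

1 October 2025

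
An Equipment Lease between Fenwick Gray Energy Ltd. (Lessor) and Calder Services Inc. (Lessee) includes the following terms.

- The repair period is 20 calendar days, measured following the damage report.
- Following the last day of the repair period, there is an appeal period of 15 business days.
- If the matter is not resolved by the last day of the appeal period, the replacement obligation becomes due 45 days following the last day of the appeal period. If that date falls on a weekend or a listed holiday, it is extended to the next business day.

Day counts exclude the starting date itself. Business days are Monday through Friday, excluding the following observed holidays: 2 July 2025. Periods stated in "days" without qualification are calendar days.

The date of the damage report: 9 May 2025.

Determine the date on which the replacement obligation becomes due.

The last day of the repair period: 9 May 2025 + 20 days = 29 May 2025.
The last day of the appeal period: 15 business days after Thursday, 29 May 2025, skipping weekends — May 30, Jun 2, Jun 3, Jun 4, …, Jun 17, Jun 18, Jun 19 — lands on Thursday, 19 June 2025.
Adding 45 calendar days to 19 June 2025 gives 3 August 2025, which is the date on which the replacement obligation becomes due. That falls on a Sunday, so it rolls to the next business day, Monday, 4 August 2025.

4 August 2025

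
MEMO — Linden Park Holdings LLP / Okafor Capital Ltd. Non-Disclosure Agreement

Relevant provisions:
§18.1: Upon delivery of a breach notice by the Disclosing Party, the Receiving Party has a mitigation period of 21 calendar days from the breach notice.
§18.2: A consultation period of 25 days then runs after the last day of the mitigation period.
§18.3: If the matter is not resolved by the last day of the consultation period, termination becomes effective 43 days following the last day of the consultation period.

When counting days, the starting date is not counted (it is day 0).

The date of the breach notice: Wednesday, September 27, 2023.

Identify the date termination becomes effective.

The last day of the mitigation period: September 27, 2023 + 21 days = October 18, 2023.
The last day of the consultation period: 25 calendar days after October 18, 2023 is November 12, 2023.
The date termination becomes effective: November 12, 2023 + 43 days = December 25, 2023.

December 25, 2023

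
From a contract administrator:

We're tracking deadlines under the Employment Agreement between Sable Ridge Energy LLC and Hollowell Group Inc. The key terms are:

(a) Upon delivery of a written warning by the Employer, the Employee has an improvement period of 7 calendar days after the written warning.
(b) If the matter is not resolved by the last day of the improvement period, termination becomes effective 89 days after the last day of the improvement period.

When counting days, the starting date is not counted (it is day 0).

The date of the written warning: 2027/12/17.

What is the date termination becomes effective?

2028/03/22

Adding 7 calendar days to 2027/12/17 gives 2027/12/24, which is the last day of the improvement period.
The date termination becomes effective: 2027/12/24 + 89 days = 2028/03/22.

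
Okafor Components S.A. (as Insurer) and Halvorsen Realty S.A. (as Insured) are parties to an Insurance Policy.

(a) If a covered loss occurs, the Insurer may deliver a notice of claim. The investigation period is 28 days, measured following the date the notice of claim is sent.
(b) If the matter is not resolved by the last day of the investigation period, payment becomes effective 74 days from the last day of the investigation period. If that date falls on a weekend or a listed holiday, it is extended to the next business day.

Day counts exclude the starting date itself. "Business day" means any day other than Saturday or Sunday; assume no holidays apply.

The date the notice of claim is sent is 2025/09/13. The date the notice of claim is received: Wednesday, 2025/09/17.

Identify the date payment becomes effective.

2025/12/24

Adding 28 calendar days to 2025/09/13 gives 2025/10/11, which is the last day of the investigation period.
Adding 74 calendar days to 2025/10/11 gives 2025/12/24, which is the date payment becomes effective. 2025/12/24 is a Wednesday, so no roll-forward applies.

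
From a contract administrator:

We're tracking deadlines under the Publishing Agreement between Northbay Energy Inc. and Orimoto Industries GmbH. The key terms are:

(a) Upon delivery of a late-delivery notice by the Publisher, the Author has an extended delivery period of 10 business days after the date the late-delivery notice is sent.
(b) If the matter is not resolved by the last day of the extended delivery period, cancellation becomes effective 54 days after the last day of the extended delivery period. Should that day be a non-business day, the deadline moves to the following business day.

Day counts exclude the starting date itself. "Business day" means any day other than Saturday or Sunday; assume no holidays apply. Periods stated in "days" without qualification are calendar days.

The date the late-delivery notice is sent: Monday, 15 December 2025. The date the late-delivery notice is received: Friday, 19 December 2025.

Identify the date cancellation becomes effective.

23 February 2026

The last day of the extended delivery period: counting 10 business days from Monday, 15 December 2025 (Dec 16, Dec 17, Dec 18, Dec 19, Dec 22, Dec 23, Dec 24, Dec 25, Dec 26, Dec 29, skipping weekends) reaches Monday, 29 December 2025.
Adding 54 calendar days to 29 December 2025 gives 21 February 2026, which is the date cancellation becomes effective. That falls on a Saturday, so it rolls to the next business day, Monday, 23 February 2026.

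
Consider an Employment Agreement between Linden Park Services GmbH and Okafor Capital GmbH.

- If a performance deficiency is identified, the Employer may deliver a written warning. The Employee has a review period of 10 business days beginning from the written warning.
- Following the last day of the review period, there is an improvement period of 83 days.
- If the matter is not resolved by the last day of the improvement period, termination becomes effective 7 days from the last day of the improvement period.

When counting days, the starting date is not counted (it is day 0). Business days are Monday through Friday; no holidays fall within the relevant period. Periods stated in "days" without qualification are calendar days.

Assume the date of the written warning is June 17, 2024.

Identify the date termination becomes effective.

From Monday, June 17, 2024, 10 business days (Jun 18, Jun 19, Jun 20, Jun 21, Jun 24, Jun 25, Jun 26, Jun 27, Jun 28, Jul 1, skipping weekends) brings us to Monday, July 1, 2024, which is the last day of the review period.
The last day of the improvement period: 83 calendar days after July 1, 2024 is September 22, 2024.
Adding 7 calendar days to September 22, 2024 gives September 29, 2024, which is the date termination becomes effective.

September 29, 2024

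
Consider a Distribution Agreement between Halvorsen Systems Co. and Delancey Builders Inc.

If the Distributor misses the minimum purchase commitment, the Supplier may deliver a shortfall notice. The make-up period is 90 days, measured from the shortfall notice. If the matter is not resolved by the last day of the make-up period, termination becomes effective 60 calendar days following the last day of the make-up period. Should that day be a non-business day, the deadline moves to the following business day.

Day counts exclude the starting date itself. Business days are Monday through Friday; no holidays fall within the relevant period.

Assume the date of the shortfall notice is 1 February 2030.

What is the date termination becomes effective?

The last day of the make-up period: 1 February 2030 + 90 days = 2 May 2030.
The date termination becomes effective: 60 calendar days after 2 May 2030 is 1 July 2030. 1 July 2030 is a Monday, so no roll-forward applies.

1 July 2030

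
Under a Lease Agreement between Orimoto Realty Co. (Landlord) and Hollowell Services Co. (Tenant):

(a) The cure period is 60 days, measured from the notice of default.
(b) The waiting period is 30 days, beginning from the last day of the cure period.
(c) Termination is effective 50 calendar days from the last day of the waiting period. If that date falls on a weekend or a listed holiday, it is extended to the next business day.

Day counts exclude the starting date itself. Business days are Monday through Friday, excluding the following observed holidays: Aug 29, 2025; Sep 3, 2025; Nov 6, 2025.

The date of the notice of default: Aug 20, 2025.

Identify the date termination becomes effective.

Jan 7, 2026

Adding 60 calendar days to Aug 20, 2025 gives Oct 19, 2025, which is the last day of the cure period.
Adding 30 calendar days to Oct 19, 2025 gives Nov 18, 2025, which is the last day of the waiting period.
The date termination becomes effective: 50 calendar days after Nov 18, 2025 is Jan 7, 2026. Jan 7, 2026 is a Wednesday and is not a listed holiday, so no roll-forward applies.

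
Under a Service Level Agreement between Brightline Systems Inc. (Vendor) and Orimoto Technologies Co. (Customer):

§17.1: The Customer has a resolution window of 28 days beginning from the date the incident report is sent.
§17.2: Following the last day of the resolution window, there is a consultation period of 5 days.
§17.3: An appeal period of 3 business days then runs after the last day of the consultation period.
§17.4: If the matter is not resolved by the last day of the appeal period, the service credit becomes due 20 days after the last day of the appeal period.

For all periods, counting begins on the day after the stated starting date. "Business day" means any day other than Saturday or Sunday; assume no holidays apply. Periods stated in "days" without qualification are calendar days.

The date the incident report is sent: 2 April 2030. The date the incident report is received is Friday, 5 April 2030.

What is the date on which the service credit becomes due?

28 May 2030

The last day of the resolution window: 28 calendar days after 2 April 2030 is 30 April 2030.
Adding 5 calendar days to 30 April 2030 gives 5 May 2030, which is the last day of the consultation period.
From Sunday, 5 May 2030, 3 business days (May 6, May 7, May 8, skipping weekends) brings us to Wednesday, 8 May 2030, which is the last day of the appeal period.
Adding 20 calendar days to 8 May 2030 gives 28 May 2030, which is the date on which the service credit becomes due.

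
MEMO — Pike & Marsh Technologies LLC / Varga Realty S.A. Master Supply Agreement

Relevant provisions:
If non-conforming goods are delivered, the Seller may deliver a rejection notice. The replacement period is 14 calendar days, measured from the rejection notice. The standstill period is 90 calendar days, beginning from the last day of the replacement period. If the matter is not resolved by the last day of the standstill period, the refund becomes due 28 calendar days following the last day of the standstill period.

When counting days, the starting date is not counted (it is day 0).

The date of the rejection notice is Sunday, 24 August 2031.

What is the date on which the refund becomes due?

3 January 2032

The last day of the replacement period: 14 calendar days after 24 August 2031 is 7 September 2031.
The last day of the standstill period: 90 calendar days after 7 September 2031 is 6 December 2031.
The date on which the refund becomes due: 6 December 2031 + 28 days = 3 January 2032.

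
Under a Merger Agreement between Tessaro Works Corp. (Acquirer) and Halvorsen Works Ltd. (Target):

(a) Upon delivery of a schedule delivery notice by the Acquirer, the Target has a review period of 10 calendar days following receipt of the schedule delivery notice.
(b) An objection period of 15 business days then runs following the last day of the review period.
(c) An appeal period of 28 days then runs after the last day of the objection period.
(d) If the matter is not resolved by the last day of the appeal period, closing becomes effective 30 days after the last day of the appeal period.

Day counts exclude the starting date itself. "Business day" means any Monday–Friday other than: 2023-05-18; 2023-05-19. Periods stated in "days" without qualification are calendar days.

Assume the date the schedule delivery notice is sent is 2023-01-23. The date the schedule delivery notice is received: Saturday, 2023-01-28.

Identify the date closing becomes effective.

2023-04-27

The last day of the review period: 10 calendar days after 2023-01-28 is 2023-02-07.
The last day of the objection period: 15 business days after Tuesday, 2023-02-07, skipping weekends — Feb 8, Feb 9, Feb 10, Feb 13, …, Feb 24, Feb 27, Feb 28 — lands on Tuesday, 2023-02-28.
The last day of the appeal period: 28 calendar days after 2023-02-28 is 2023-03-28.
Adding 30 calendar days to 2023-03-28 gives 2023-04-27, which is the date closing becomes effective.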